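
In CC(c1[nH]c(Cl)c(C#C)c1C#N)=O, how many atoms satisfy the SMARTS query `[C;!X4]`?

Check the 13 heavy atoms by environment: 1× n (aromatic, X3) → no; 4× c (aromatic, X3) → no; 3× C (X2) → match; 1× N (X1) → no; 1× Cl (X1) → no; 1× C (X3) → match; 1× O (X1) → no; 1× C (X4) → no.
Summing the matching environments: 3 + 1 = 4 matching atoms.

4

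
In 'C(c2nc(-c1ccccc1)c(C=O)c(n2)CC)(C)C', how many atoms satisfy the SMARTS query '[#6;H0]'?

5

The query [#6;H0] means: any carbon with no attached hydrogen.
Check the 19 heavy atoms by environment: 2× n (aromatic, H0) → no; 5× c (aromatic, H0) → match; 2× C (H1) → no; 1× O (H0) → no; 1× C (H2) → no; 3× C (H3) → no; 5× c (aromatic, H1) → no.
That gives 5 matching atoms.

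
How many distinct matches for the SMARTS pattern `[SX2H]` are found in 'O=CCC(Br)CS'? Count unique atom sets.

[SX2H] is the SMARTS for a thiol: an aliphatic sulfur with two connections, one being H.
Exactly one fragment in the molecule meets all constraints, giving 1 match.

1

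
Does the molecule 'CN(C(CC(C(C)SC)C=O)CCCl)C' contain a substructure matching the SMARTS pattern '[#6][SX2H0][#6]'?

Yes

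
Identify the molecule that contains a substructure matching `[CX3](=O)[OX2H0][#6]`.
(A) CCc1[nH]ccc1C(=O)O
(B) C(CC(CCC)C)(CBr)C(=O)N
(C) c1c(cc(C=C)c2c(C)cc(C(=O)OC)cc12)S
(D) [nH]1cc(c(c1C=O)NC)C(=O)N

C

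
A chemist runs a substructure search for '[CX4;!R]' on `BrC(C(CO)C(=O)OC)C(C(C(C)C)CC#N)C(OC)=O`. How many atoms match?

11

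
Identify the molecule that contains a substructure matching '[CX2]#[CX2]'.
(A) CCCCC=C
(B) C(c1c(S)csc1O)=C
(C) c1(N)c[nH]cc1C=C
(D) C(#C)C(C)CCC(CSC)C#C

D

[CX2]#[CX2] describes a carbon-carbon triple bond (an alkyne).
(A) has a vinyl group (-CH=CH2) but the C=C is a double bond; both carbons are CX3, not CX2.
(B) has a vinyl group (-CH=CH2) but the C=C is a double bond; both carbons are CX3, not CX2.
(C) has a vinyl group (-CH=CH2) but the C=C is a double bond; both carbons are CX3, not CX2.
(D) contains an ethynyl group (-C#CH), which satisfies every atom and bond constraint.
So the answer is (D).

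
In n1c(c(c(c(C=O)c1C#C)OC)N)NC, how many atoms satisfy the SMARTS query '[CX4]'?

Check the 15 heavy atoms by environment: 1× n (aromatic, X2) → no; 5× c (aromatic, X3) → no; 2× N (X3) → no; 2× C (X4) → match; 1× C (X3) → no; 1× O (X1) → no; 2× C (X2) → no; 1× O (X2) → no.
That gives 2 matching atoms.

2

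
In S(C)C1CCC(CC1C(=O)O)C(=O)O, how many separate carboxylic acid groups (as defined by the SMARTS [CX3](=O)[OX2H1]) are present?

[CX3](=O)[OX2H1] is the SMARTS for a carboxylic acid: an sp2 carbon double-bonded to O and single-bonded to an -OH oxygen.
The molecule carries 2 separate instances of a carboxylic acid group (-C(=O)OH) meeting every constraint; each maps to a distinct set of atoms, giving 2 matches.

2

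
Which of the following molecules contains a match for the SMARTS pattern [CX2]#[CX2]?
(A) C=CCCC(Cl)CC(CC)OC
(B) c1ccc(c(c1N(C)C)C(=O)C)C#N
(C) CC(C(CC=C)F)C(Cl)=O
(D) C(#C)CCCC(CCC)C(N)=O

D

[CX2]#[CX2] describes a carbon-carbon triple bond (an alkyne).
(A) has a vinyl group (-CH=CH2) but the C=C is a double bond; both carbons are CX3, not CX2.
(B) has a nitrile (-C#N) but the triple bond is C#N, not C#C.
(C) has a vinyl group (-CH=CH2) but the C=C is a double bond; both carbons are CX3, not CX2.
(D) contains an ethynyl group (-C#CH), which satisfies every atom and bond constraint.
So the answer is (D).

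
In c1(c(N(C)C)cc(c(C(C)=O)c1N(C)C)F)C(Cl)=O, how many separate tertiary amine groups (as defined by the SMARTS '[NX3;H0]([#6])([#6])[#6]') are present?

2

[NX3;H0]([#6])([#6])[#6] is the SMARTS for a tertiary amine: a trivalent nitrogen with no H, bonded to three carbons.
The molecule carries 2 separate instances of a dimethylamino group (-N(CH3)2) meeting every constraint; each maps to a distinct set of atoms, giving 2 matches.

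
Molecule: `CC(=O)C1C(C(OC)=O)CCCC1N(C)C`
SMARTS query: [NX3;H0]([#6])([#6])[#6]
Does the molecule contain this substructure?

Yes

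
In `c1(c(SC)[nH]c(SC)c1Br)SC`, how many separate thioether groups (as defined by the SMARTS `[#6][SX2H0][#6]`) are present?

[#6][SX2H0][#6] is the SMARTS for a thioether: an aliphatic sulfur bridging two carbons with no H on the sulfur.
The molecule carries 3 separate instances of a methylthio ether (-SCH3) meeting every constraint; each maps to a distinct set of atoms, giving 3 matches.

3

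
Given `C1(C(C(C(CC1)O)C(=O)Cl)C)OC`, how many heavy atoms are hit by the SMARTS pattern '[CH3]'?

2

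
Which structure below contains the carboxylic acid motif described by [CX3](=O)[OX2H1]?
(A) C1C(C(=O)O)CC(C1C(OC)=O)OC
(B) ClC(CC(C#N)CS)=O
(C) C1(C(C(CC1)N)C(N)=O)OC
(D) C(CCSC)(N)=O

A

[CX3](=O)[OX2H1] describes an sp2 carbon double-bonded to O and single-bonded to an -OH oxygen (a carboxylic acid).
(A) contains a carboxylic acid group (-C(=O)OH), which satisfies every atom and bond constraint.
(B) has an acyl chloride (-C(=O)Cl) but the carbonyl is bonded to Cl, not to an -OH oxygen.
(C) has a primary amide (-C(=O)NH2) but the carbonyl is bonded to N, not to an -OH oxygen.
(D) has a primary amide (-C(=O)NH2) but the carbonyl is bonded to N, not to an -OH oxygen.
So the answer is (A).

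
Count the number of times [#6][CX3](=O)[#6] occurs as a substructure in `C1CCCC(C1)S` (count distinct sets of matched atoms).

[#6][CX3](=O)[#6] is the SMARTS for a ketone: a carbonyl carbon (no H) flanked by two carbons.
No fragment in the molecule satisfies every constraint, giving 0 matches.

0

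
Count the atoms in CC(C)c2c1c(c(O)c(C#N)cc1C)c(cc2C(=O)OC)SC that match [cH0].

The query [cH0] means: aromatic carbon with no attached hydrogen (substituted or ring-fusion).
Check the 23 heavy atoms by environment: 8× c (aromatic, H0) → match; 2× c (aromatic, H1) → no; 1× O (H1) → no; 1× S (H0) → no; 5× C (H3) → no; 2× C (H0) → no; 2× O (H0) → no; 1× C (H1) → no; 1× N (H0) → no.
That gives 8 matching atoms.

8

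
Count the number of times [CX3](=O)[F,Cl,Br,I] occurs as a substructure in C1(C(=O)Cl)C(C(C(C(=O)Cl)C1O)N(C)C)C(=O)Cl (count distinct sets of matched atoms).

[CX3](=O)[F,Cl,Br,I] is the SMARTS for an acyl halide: a carbonyl carbon bonded to a halogen.
The molecule carries 3 separate instances of an acyl chloride (-C(=O)Cl) meeting every constraint; each maps to a distinct set of atoms, giving 3 matches.

3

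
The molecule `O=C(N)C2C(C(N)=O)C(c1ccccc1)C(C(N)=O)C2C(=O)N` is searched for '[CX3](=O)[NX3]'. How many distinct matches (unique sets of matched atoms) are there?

4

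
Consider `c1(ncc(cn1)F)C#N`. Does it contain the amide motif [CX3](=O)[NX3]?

The pattern [CX3](=O)[NX3] describes a carbonyl carbon bonded to a trivalent nitrogen — an amide.
The closest candidate here is a nitrile (-C#N), but the nitrile N is NX1 (triple-bonded), not NX3. No other fragment satisfies the full query, so there is no match.

No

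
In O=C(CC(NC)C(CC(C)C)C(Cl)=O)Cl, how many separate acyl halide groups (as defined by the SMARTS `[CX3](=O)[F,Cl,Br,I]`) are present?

[CX3](=O)[F,Cl,Br,I] is the SMARTS for an acyl halide: a carbonyl carbon bonded to a halogen.
The molecule carries 2 separate instances of an acyl chloride (-C(=O)Cl) meeting every constraint; each maps to a distinct set of atoms, giving 2 matches.

2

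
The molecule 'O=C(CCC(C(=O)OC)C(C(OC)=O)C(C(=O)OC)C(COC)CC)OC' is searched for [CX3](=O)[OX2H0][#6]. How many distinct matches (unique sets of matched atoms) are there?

[CX3](=O)[OX2H0][#6] is the SMARTS for an ester: a carbonyl carbon bonded to an oxygen that is itself bonded to carbon (no H on that O).
The molecule carries 4 separate instances of a methyl-ester group (-C(=O)OCH3) meeting every constraint; each maps to a distinct set of atoms, giving 4 matches.

4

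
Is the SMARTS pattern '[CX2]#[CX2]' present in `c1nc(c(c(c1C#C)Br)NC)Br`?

Yes

The pattern [CX2]#[CX2] describes a carbon-carbon triple bond — an alkyne.
The molecule carries an ethynyl group (-C#CH), whose atoms satisfy every constraint of the query, so the pattern matches.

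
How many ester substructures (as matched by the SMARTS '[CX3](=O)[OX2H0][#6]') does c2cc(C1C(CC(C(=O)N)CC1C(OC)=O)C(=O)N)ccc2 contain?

1

[CX3](=O)[OX2H0][#6] is the SMARTS for an ester: a carbonyl carbon bonded to an oxygen that is itself bonded to carbon (no H on that O).
Exactly one fragment in the molecule meets all constraints, giving 1 match.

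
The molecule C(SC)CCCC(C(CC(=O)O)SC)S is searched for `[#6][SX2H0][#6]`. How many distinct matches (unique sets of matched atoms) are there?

[#6][SX2H0][#6] is the SMARTS for a thioether: an aliphatic sulfur bridging two carbons with no H on the sulfur.
The molecule carries 2 separate instances of a methylthio ether (-SCH3) meeting every constraint; each maps to a distinct set of atoms, giving 2 matches.

2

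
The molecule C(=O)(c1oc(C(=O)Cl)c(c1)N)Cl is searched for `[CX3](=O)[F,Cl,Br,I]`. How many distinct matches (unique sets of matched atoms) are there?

2

[CX3](=O)[F,Cl,Br,I] is the SMARTS for an acyl halide: a carbonyl carbon bonded to a halogen.
The molecule carries 2 separate instances of an acyl chloride (-C(=O)Cl) meeting every constraint; each maps to a distinct set of atoms, giving 2 matches.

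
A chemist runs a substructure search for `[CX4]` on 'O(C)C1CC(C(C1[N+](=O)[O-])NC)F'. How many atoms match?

7

The query [CX4] means: C with X4: aliphatic carbon with exactly 4 total connections (bonds + H).
Check the 13 heavy atoms by environment: 7× C (X4) → match; 1× N (X3) → no; 1× F (X1) → no; 1× O (X2) → no; 1× N (charge +1, X3) → no; 1× O (charge -1, X1) → no; 1× O (X1) → no.
That gives 7 matching atoms.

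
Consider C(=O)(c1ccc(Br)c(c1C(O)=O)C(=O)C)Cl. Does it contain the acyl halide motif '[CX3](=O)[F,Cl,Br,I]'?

Yes

The pattern [CX3](=O)[F,Cl,Br,I] describes a carbonyl carbon bonded to a halogen — an acyl halide.
The molecule carries an acyl chloride (-C(=O)Cl), whose atoms satisfy every constraint of the query, so the pattern matches.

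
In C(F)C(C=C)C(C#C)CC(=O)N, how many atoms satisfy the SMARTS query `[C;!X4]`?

5

The query [C;!X4] means: aliphatic carbon that does not have four total connections.
Check the 12 heavy atoms by environment: 4× C (X4) → no; 3× C (X3) → match; 1× F (X1) → no; 2× C (X2) → match; 1× O (X1) → no; 1× N (X3) → no.
Summing the matching environments: 3 + 2 = 5 matching atoms.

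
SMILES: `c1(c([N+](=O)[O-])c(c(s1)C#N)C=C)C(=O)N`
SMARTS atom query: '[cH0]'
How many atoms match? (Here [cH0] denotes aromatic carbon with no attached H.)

4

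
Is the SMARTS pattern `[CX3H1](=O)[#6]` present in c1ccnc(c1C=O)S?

Yes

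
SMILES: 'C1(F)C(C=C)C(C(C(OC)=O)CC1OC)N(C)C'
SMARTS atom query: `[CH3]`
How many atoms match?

The query [CH3] means: aliphatic carbon with exactly three hydrogens.
Check the 18 heavy atoms by environment: 6× C (H1) → no; 2× C (H2) → no; 3× O (H0) → no; 4× C (H3) → match; 1× C (H0) → no; 1× N (H0) → no; 1× F (H0) → no.
That gives 4 matching atoms.

4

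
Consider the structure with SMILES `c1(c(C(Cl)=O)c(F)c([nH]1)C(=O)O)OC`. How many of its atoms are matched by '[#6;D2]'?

Check the 14 heavy atoms by environment: 1× n (aromatic, D2) → no; 4× c (aromatic, D3) → no; 2× C (D3) → no; 3× O (D1) → no; 1× O (D2) → no; 1× C (D1) → no; 1× F (D1) → no; 1× Cl (D1) → no.
No environment satisfies the query, so 0 matching atoms.

0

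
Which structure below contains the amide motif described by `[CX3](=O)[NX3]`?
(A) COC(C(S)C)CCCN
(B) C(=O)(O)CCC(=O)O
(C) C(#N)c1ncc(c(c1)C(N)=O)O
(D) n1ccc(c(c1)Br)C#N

C

[CX3](=O)[NX3] describes a carbonyl carbon bonded to a trivalent nitrogen (an amide).
(A) has a primary amino group (-NH2) but the -NH2 is not attached to a carbonyl carbon.
(B) has a carboxylic acid group (-C(=O)OH) but the carbonyl is bonded to O, not to an NX3 nitrogen.
(C) contains a primary amide (-C(=O)NH2), which satisfies every atom and bond constraint.
(D) has a nitrile (-C#N) but the nitrile N is NX1 (triple-bonded), not NX3.
So the answer is (C).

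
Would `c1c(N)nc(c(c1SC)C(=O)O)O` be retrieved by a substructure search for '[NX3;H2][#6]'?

The pattern [NX3;H2][#6] describes a trivalent nitrogen with two H attached to carbon — a primary amine.
The molecule carries a primary amino group (-NH2), whose atoms satisfy every constraint of the query, so the pattern matches.

Yes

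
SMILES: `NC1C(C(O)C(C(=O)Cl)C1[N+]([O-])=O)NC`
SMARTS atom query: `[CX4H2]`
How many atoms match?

The query [CX4H2] means: sp3 carbon (X4) with exactly two hydrogens.
Check the 15 heavy atoms by environment: 5× C (H1, X4) → no; 1× O (H1, X2) → no; 1× N (H2, X3) → no; 1× N (charge +1, H0, X3) → no; 1× O (charge -1, H0, X1) → no; 2× O (H0, X1) → no; 1× C (H0, X3) → no; 1× Cl (H0, X1) → no; 1× N (H1, X3) → no; 1× C (H3, X4) → no.
No environment satisfies the query, so 0 matching atoms.

0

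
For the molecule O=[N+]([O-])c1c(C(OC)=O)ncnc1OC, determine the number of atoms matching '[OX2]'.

Check the 15 heavy atoms by environment: 2× n (aromatic, X2) → no; 4× c (aromatic, X3) → no; 1× N (charge +1, X3) → no; 1× O (charge -1, X1) → no; 2× O (X1) → no; 2× O (X2) → match; 2× C (X4) → no; 1× C (X3) → no.
That gives 2 matching atoms.

2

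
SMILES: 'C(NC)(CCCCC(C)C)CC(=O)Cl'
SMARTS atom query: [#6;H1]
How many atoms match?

The query [#6;H1] means: any carbon bearing exactly one hydrogen.
Check the 14 heavy atoms by environment: 5× C (H2) → no; 2× C (H1) → match; 1× C (H0) → no; 1× O (H0) → no; 1× Cl (H0) → no; 3× C (H3) → no; 1× N (H1) → no.
That gives 2 matching atoms.

2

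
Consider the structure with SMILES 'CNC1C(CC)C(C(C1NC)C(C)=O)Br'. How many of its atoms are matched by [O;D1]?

1

The query [O;D1] means: aliphatic oxygen bonded to exactly one heavy atom.
Check the 15 heavy atoms by environment: 6× C (D3) → no; 1× Br (D1) → no; 2× N (D2) → no; 4× C (D1) → no; 1× C (D2) → no; 1× O (D1) → match.
That gives 1 matching atom.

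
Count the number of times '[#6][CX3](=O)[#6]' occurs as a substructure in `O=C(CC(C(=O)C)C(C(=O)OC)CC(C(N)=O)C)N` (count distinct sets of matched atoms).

1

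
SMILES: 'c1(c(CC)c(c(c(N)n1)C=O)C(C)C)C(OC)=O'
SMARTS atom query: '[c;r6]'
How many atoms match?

Check the 18 heavy atoms by environment: 1× n (aromatic, in 6-ring) → no; 5× c (aromatic, in 6-ring) → match; 8× C (acyclic) → no; 1× N (acyclic) → no; 3× O (acyclic) → no.
That gives 5 matching atoms.

5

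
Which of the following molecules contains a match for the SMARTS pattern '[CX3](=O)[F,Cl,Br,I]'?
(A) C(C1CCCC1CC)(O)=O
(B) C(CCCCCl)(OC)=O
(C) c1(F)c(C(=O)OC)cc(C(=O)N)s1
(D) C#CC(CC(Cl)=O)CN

D

[CX3](=O)[F,Cl,Br,I] describes a carbonyl carbon bonded to a halogen (an acyl halide).
(A) has a carboxylic acid group (-C(=O)OH) but the carbonyl is bonded to -OH, not to a halogen.
(B) has a chloro substituent but the Cl is not on a carbonyl carbon.
(C) has a methyl-ester group (-C(=O)OCH3) but the carbonyl is bonded to -O-C, not to a halogen.
(D) contains an acyl chloride (-C(=O)Cl), which satisfies every atom and bond constraint.
So the answer is (D).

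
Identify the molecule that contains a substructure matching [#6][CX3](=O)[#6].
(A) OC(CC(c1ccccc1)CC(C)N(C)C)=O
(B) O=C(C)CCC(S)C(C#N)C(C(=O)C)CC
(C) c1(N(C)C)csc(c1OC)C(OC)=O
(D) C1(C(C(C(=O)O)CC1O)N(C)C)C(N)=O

[#6][CX3](=O)[#6] describes a carbonyl carbon (no H) flanked by two carbons (a ketone).
(A) has a carboxylic acid group (-C(=O)OH) but one neighbour of the carbonyl carbon is O, not C.
(B) contains an acetyl/ketone group (-C(=O)CH3), which satisfies every atom and bond constraint.
(C) has a methyl-ester group (-C(=O)OCH3) but one neighbour of the carbonyl carbon is O, not C.
(D) has a primary amide (-C(=O)NH2) but one neighbour of the carbonyl carbon is N, not C.
So the answer is (B).

B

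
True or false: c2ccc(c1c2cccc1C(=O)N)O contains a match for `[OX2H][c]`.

True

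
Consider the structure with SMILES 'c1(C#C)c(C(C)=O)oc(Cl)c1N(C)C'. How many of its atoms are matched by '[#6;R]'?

The query [#6;R] means: carbon that is part of a ring.
Check the 14 heavy atoms by environment: 1× o (aromatic, in 5-ring) → no; 4× c (aromatic, in 5-ring) → match; 6× C (acyclic) → no; 1× O (acyclic) → no; 1× N (acyclic) → no; 1× Cl (acyclic) → no.
That gives 4 matching atoms.

4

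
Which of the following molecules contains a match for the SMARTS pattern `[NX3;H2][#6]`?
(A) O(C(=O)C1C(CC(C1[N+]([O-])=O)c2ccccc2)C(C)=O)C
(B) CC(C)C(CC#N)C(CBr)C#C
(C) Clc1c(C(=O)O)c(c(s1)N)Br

[NX3;H2][#6] describes a trivalent nitrogen with two H attached to carbon (a primary amine).
(A) has a nitro group (-[N+](=O)[O-]) but the nitrogen is [N+] with no H, not NX3H2.
(B) has a nitrile (-C#N) but the nitrogen is NX1 (triple-bonded), not NX3 with two H.
(C) contains a primary amino group (-NH2), which satisfies every atom and bond constraint.
So the answer is (C).

C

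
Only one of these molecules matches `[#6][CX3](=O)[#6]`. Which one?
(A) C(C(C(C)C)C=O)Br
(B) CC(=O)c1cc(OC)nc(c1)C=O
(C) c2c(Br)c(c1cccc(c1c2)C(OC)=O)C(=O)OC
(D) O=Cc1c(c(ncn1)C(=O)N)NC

B

[#6][CX3](=O)[#6] describes a carbonyl carbon (no H) flanked by two carbons (a ketone).
(A) has an aldehyde (-CHO) but the carbonyl carbon has H1, so it is not flanked by two carbons.
(B) contains an acetyl/ketone group (-C(=O)CH3), which satisfies every atom and bond constraint.
(C) has a methyl-ester group (-C(=O)OCH3) but one neighbour of the carbonyl carbon is O, not C.
(D) has an aldehyde (-CHO) but the carbonyl carbon has H1, so it is not flanked by two carbons.
So the answer is (B).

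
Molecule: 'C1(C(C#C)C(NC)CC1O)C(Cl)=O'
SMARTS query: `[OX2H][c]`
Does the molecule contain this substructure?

No

The pattern [OX2H][c] describes a hydroxyl oxygen attached to an aromatic carbon — a phenol.
The closest candidate here is a hydroxyl group (-OH), but the -OH is on an aliphatic carbon, not an aromatic c. No other fragment satisfies the full query, so there is no match.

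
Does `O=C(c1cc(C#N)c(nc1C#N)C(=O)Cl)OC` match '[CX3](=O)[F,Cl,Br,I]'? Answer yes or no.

Yes

The pattern [CX3](=O)[F,Cl,Br,I] describes a carbonyl carbon bonded to a halogen — an acyl halide.
The molecule carries an acyl chloride (-C(=O)Cl), whose atoms satisfy every constraint of the query, so the pattern matches.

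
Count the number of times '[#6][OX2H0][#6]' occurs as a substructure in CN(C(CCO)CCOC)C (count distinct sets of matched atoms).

[#6][OX2H0][#6] is the SMARTS for an ether: an aliphatic oxygen bridging two carbons with no H on the oxygen.
Exactly one fragment in the molecule meets all constraints, giving 1 match.

1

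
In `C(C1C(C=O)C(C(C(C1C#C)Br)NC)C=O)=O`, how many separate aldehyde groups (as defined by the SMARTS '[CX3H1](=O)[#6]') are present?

[CX3H1](=O)[#6] is the SMARTS for an aldehyde: an sp2 carbon with one H, double-bonded to O and single-bonded to carbon.
The molecule carries 3 separate instances of an aldehyde (-CHO) meeting every constraint; each maps to a distinct set of atoms, giving 3 matches.

3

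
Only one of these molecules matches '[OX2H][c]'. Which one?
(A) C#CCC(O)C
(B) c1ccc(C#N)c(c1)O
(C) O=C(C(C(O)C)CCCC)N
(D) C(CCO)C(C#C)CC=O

B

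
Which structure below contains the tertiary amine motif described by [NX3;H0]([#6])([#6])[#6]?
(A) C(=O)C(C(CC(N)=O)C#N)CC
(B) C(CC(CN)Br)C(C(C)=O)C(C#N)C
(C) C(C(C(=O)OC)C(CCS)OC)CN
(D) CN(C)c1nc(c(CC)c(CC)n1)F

[NX3;H0]([#6])([#6])[#6] describes a trivalent nitrogen with no H, bonded to three carbons (a tertiary amine).
(A) has a primary amide (-C(=O)NH2) but the amide nitrogen has H2 and only one carbon neighbour.
(B) has a primary amino group (-NH2) but the nitrogen has H2, not H0 with three carbons.
(C) has a primary amino group (-NH2) but the nitrogen has H2, not H0 with three carbons.
(D) contains a dimethylamino group (-N(CH3)2), which satisfies every atom and bond constraint.
So the answer is (D).

D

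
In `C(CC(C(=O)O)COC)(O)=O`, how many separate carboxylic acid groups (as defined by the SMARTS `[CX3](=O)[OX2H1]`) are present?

[CX3](=O)[OX2H1] is the SMARTS for a carboxylic acid: an sp2 carbon double-bonded to O and single-bonded to an -OH oxygen.
The molecule carries 2 separate instances of a carboxylic acid group (-C(=O)OH) meeting every constraint; each maps to a distinct set of atoms, giving 2 matches.

2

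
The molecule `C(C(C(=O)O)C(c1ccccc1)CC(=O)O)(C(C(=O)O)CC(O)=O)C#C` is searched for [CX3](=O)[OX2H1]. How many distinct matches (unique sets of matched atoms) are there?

[CX3](=O)[OX2H1] is the SMARTS for a carboxylic acid: an sp2 carbon double-bonded to O and single-bonded to an -OH oxygen.
The molecule carries 4 separate instances of a carboxylic acid group (-C(=O)OH) meeting every constraint; each maps to a distinct set of atoms, giving 4 matches.

4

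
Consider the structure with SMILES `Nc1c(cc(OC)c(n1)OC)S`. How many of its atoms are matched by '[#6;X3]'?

5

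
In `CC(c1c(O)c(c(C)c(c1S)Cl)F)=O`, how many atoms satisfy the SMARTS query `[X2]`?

2

Check the 14 heavy atoms by environment: 6× c (aromatic, X3) → no; 1× F (X1) → no; 2× C (X4) → no; 1× Cl (X1) → no; 1× C (X3) → no; 1× O (X1) → no; 1× S (X2) → match; 1× O (X2) → match.
Summing the matching environments: 1 + 1 = 2 matching atoms.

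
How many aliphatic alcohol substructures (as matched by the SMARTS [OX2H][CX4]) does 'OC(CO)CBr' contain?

[OX2H][CX4] is the SMARTS for an aliphatic alcohol: a hydroxyl oxygen bound to an sp3 (X4) carbon.
The molecule carries 2 separate instances of a hydroxyl group (-OH) meeting every constraint; each maps to a distinct set of atoms, giving 2 matches.

2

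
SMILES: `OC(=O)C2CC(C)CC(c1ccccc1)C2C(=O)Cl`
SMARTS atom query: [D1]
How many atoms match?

5

Check the 19 heavy atoms by environment: 6× C (D3) → no; 2× C (D2) → no; 1× c (aromatic, D3) → no; 5× c (aromatic, D2) → no; 1× C (D1) → match; 3× O (D1) → match; 1× Cl (D1) → match.
Summing the matching environments: 1 + 3 + 1 = 5 matching atoms.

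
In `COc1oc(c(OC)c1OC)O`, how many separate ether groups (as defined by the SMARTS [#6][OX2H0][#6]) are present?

[#6][OX2H0][#6] is the SMARTS for an ether: an aliphatic oxygen bridging two carbons with no H on the oxygen.
The molecule carries 3 separate instances of a methoxy ether (-OCH3) meeting every constraint; each maps to a distinct set of atoms, giving 3 matches.

3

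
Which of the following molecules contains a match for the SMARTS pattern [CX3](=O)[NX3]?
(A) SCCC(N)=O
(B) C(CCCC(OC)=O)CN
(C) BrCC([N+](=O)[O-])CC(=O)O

[CX3](=O)[NX3] describes a carbonyl carbon bonded to a trivalent nitrogen (an amide).
(A) contains a primary amide (-C(=O)NH2), which satisfies every atom and bond constraint.
(B) has a methyl-ester group (-C(=O)OCH3) but the carbonyl is bonded to O, not to an NX3 nitrogen.
(C) has a carboxylic acid group (-C(=O)OH) but the carbonyl is bonded to O, not to an NX3 nitrogen.
So the answer is (A).

A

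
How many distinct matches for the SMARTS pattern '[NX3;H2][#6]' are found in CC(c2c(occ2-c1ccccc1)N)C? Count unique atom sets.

[NX3;H2][#6] is the SMARTS for a primary amine: a trivalent nitrogen with two H attached to carbon.
Exactly one fragment in the molecule meets all constraints, giving 1 match.

1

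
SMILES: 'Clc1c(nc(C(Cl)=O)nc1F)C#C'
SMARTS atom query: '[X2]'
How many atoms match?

Check the 13 heavy atoms by environment: 2× n (aromatic, X2) → match; 4× c (aromatic, X3) → no; 2× C (X2) → match; 2× Cl (X1) → no; 1× C (X3) → no; 1× O (X1) → no; 1× F (X1) → no.
Summing the matching environments: 2 + 2 = 4 matching atoms.

4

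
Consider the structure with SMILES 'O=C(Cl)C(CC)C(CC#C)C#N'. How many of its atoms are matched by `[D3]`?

3

Check the 12 heavy atoms by environment: 2× C (D1) → no; 4× C (D2) → no; 3× C (D3) → match; 1× N (D1) → no; 1× O (D1) → no; 1× Cl (D1) → no.
That gives 3 matching atoms.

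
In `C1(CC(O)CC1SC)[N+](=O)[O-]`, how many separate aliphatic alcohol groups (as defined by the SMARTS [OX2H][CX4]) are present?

1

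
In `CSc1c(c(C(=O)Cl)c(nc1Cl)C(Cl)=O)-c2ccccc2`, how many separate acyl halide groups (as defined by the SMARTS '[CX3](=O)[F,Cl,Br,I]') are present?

2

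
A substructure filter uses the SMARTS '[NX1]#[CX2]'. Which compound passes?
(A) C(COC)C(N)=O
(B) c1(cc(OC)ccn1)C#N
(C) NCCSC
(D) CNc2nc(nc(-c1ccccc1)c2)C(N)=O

B

[NX1]#[CX2] describes a nitrogen triple-bonded to a two-connected carbon (a nitrile).
(A) has a primary amide (-C(=O)NH2) but the nitrogen is NX3, not NX1.
(B) contains a nitrile (-C#N), which satisfies every atom and bond constraint.
(C) has a primary amino group (-NH2) but the nitrogen is NX3 (three connections), not NX1 triple-bonded.
(D) has a primary amide (-C(=O)NH2) but the nitrogen is NX3, not NX1.
So the answer is (B).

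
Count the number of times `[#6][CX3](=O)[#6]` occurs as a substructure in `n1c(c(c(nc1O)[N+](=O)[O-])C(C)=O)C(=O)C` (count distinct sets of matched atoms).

2

[#6][CX3](=O)[#6] is the SMARTS for a ketone: a carbonyl carbon (no H) flanked by two carbons.
The molecule carries 2 separate instances of an acetyl/ketone group (-C(=O)CH3) meeting every constraint; each maps to a distinct set of atoms, giving 2 matches.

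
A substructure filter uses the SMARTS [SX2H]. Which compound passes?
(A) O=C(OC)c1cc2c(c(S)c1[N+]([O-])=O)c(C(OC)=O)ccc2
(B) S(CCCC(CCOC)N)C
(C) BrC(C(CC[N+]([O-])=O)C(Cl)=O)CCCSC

A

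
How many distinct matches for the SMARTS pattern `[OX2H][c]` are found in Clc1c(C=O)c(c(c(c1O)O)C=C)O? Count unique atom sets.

[OX2H][c] is the SMARTS for a phenol: a hydroxyl oxygen attached to an aromatic carbon.
The molecule carries 3 separate instances of a hydroxyl group (-OH) meeting every constraint; each maps to a distinct set of atoms, giving 3 matches.

3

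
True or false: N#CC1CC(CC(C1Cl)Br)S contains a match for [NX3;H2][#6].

The pattern [NX3;H2][#6] describes a trivalent nitrogen with two H attached to carbon — a primary amine.
The closest candidate here is a nitrile (-C#N), but the nitrogen is NX1 (triple-bonded), not NX3 with two H. No other fragment satisfies the full query, so there is no match.

False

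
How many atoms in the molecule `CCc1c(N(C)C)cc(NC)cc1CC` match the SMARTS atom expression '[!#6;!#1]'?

2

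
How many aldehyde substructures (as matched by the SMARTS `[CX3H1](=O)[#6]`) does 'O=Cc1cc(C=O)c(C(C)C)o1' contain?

2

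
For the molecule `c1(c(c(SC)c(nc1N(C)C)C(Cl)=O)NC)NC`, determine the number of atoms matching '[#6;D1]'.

5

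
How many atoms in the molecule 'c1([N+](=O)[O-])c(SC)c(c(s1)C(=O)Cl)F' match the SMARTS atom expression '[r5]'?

5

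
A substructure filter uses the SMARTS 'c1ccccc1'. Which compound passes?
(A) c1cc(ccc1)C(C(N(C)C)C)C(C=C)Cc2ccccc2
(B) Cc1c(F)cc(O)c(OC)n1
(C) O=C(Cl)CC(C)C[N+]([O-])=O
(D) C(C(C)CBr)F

A

c1ccccc1 describes six aromatic carbons in a ring (a benzene ring).
(A) contains a phenyl ring, which satisfies every atom and bond constraint.
(B) has a methyl group (-CH3) but no six-membered all-carbon aromatic ring is present.
(C) has a methyl group (-CH3) but no six-membered all-carbon aromatic ring is present.
(D) has a methyl group (-CH3) but no six-membered all-carbon aromatic ring is present.
So the answer is (A).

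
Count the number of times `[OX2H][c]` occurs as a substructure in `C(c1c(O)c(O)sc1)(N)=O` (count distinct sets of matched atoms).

[OX2H][c] is the SMARTS for a phenol: a hydroxyl oxygen attached to an aromatic carbon.
The molecule carries 2 separate instances of a hydroxyl group (-OH) meeting every constraint; each maps to a distinct set of atoms, giving 2 matches.

2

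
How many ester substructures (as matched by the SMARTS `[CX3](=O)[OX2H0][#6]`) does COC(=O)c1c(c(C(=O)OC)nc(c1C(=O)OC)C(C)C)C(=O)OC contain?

[CX3](=O)[OX2H0][#6] is the SMARTS for an ester: a carbonyl carbon bonded to an oxygen that is itself bonded to carbon (no H on that O).
The molecule carries 4 separate instances of a methyl-ester group (-C(=O)OCH3) meeting every constraint; each maps to a distinct set of atoms, giving 4 matches.

4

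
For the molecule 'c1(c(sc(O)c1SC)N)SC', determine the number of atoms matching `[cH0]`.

4

The query [cH0] means: aromatic carbon with no attached hydrogen (substituted or ring-fusion).
Check the 11 heavy atoms by environment: 1× s (aromatic, H0) → no; 4× c (aromatic, H0) → match; 1× O (H1) → no; 2× S (H0) → no; 2× C (H3) → no; 1× N (H2) → no.
That gives 4 matching atoms.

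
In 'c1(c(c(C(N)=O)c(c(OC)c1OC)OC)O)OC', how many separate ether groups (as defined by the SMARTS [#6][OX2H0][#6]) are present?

4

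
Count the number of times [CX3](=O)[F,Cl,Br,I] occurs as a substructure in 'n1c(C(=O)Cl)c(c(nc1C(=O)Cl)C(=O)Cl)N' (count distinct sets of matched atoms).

[CX3](=O)[F,Cl,Br,I] is the SMARTS for an acyl halide: a carbonyl carbon bonded to a halogen.
The molecule carries 3 separate instances of an acyl chloride (-C(=O)Cl) meeting every constraint; each maps to a distinct set of atoms, giving 3 matches.

3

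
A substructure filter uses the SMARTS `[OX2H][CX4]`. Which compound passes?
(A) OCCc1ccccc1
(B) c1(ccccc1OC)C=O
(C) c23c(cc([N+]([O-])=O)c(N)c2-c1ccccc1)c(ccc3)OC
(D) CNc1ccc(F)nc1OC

A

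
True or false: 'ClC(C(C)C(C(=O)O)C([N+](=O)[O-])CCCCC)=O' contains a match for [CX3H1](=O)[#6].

False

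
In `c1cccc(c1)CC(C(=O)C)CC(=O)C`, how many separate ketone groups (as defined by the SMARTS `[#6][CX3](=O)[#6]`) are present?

2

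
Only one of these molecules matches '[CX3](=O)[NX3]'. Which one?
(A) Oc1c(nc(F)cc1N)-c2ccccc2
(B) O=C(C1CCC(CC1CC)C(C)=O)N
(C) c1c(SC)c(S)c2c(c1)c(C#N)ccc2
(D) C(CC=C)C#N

[CX3](=O)[NX3] describes a carbonyl carbon bonded to a trivalent nitrogen (an amide).
(A) has a primary amino group (-NH2) but the -NH2 is not attached to a carbonyl carbon.
(B) contains a primary amide (-C(=O)NH2), which satisfies every atom and bond constraint.
(C) has a nitrile (-C#N) but the nitrile N is NX1 (triple-bonded), not NX3.
(D) has a nitrile (-C#N) but the nitrile N is NX1 (triple-bonded), not NX3.
So the answer is (B).

B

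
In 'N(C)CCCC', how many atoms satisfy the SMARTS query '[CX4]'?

Check the 6 heavy atoms by environment: 5× C (X4) → match; 1× N (X3) → no.
That gives 5 matching atoms.

5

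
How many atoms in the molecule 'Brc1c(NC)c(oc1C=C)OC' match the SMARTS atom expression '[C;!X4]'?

2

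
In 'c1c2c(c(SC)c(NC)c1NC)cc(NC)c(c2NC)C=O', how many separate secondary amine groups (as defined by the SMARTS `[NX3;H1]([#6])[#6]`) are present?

4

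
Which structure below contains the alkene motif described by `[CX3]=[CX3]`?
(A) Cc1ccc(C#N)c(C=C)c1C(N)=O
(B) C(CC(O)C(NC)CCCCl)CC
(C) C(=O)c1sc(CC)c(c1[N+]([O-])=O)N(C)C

[CX3]=[CX3] describes a non-aromatic C=C double bond between two sp2 carbons (an alkene).
(A) contains a vinyl group (-CH=CH2), which satisfies every atom and bond constraint.
(B) has an ethyl group (-CH2CH3) but its C-C bond is a single bond between CX4 carbons, not CX3=CX3.
(C) has an ethyl group (-CH2CH3) but its C-C bond is a single bond between CX4 carbons, not CX3=CX3.
So the answer is (A).

A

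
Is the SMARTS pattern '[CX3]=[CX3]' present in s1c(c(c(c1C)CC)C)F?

The pattern [CX3]=[CX3] describes a non-aromatic C=C double bond between two sp2 carbons — an alkene.
The closest candidate here is an ethyl group (-CH2CH3), but its C-C bond is a single bond between CX4 carbons, not CX3=CX3. No other fragment satisfies the full query, so there is no match.

No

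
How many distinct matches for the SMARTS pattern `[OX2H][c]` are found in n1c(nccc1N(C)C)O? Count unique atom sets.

1

[OX2H][c] is the SMARTS for a phenol: a hydroxyl oxygen attached to an aromatic carbon.
Exactly one fragment in the molecule meets all constraints, giving 1 match.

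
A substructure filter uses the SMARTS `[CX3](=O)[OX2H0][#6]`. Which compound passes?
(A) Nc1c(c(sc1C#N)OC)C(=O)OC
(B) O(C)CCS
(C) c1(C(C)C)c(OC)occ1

[CX3](=O)[OX2H0][#6] describes a carbonyl carbon bonded to an oxygen that is itself bonded to carbon (no H on that O) (an ester).
(A) contains a methyl-ester group (-C(=O)OCH3), which satisfies every atom and bond constraint.
(B) has a methoxy ether (-OCH3) but the ether oxygen is not adjacent to a C=O carbon.
(C) has a methoxy ether (-OCH3) but the ether oxygen is not adjacent to a C=O carbon.
So the answer is (A).

A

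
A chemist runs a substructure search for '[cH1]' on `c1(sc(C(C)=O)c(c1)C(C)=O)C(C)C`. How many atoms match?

1

The query [cH1] means: aromatic carbon bearing exactly one hydrogen.
Check the 14 heavy atoms by environment: 1× s (aromatic, H0) → no; 3× c (aromatic, H0) → no; 1× c (aromatic, H1) → match; 1× C (H1) → no; 4× C (H3) → no; 2× C (H0) → no; 2× O (H0) → no.
That gives 1 matching atom.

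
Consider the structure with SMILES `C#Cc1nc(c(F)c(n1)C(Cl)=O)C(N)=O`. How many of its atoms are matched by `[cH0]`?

4

The query [cH0] means: aromatic carbon with no attached hydrogen (substituted or ring-fusion).
Check the 15 heavy atoms by environment: 2× n (aromatic, H0) → no; 4× c (aromatic, H0) → match; 3× C (H0) → no; 2× O (H0) → no; 1× N (H2) → no; 1× F (H0) → no; 1× Cl (H0) → no; 1× C (H1) → no.
That gives 4 matching atoms.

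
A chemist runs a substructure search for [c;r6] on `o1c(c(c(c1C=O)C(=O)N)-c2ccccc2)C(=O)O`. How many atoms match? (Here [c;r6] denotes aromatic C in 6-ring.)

6

The query [c;r6] means: aromatic carbon that belongs to a six-membered ring.
Check the 19 heavy atoms by environment: 1× o (aromatic, in 5-ring) → no; 4× c (aromatic, in 5-ring) → no; 3× C (acyclic) → no; 4× O (acyclic) → no; 1× N (acyclic) → no; 6× c (aromatic, in 6-ring) → match.
That gives 6 matching atoms.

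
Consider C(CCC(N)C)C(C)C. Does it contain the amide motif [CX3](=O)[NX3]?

No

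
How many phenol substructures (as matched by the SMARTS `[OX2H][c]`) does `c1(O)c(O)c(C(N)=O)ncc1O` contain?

3

[OX2H][c] is the SMARTS for a phenol: a hydroxyl oxygen attached to an aromatic carbon.
The molecule carries 3 separate instances of a hydroxyl group (-OH) meeting every constraint; each maps to a distinct set of atoms, giving 3 matches.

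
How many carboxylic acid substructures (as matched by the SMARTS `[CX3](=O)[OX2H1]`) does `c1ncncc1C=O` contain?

0

[CX3](=O)[OX2H1] is the SMARTS for a carboxylic acid: an sp2 carbon double-bonded to O and single-bonded to an -OH oxygen.
The molecule has an aldehyde (-CHO), but there is no singly-bonded oxygen on the carbonyl carbon; nothing else fits, so there are 0 matches.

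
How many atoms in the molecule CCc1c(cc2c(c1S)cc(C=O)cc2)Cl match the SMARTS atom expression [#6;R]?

10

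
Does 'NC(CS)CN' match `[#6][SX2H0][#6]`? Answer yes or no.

The pattern [#6][SX2H0][#6] describes an aliphatic sulfur bridging two carbons with no H on the sulfur — a thioether.
The closest candidate here is a thiol (-SH), but the sulfur has H1, not H0 bridging two carbons. No other fragment satisfies the full query, so there is no match.

No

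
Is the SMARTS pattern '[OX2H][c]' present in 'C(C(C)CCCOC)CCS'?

The pattern [OX2H][c] describes a hydroxyl oxygen attached to an aromatic carbon — a phenol.
The closest candidate here is a methoxy ether (-OCH3), but the oxygen has H0, not H1. No other fragment satisfies the full query, so there is no match.

No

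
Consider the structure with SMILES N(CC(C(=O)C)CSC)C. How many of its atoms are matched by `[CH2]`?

2

The query [CH2] means: aliphatic carbon with exactly two hydrogens.
Check the 10 heavy atoms by environment: 2× C (H2) → match; 1× C (H1) → no; 1× S (H0) → no; 3× C (H3) → no; 1× N (H1) → no; 1× C (H0) → no; 1× O (H0) → no.
That gives 2 matching atoms.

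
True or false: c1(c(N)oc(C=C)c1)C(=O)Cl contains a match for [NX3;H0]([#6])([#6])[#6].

False

The pattern [NX3;H0]([#6])([#6])[#6] describes a trivalent nitrogen with no H, bonded to three carbons — a tertiary amine.
The closest candidate here is a primary amino group (-NH2), but the nitrogen has H2, not H0 with three carbons. No other fragment satisfies the full query, so there is no match.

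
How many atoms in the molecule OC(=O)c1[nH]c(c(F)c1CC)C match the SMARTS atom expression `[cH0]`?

Check the 12 heavy atoms by environment: 1× n (aromatic, H1) → no; 4× c (aromatic, H0) → match; 2× C (H3) → no; 1× C (H2) → no; 1× F (H0) → no; 1× C (H0) → no; 1× O (H0) → no; 1× O (H1) → no.
That gives 4 matching atoms.

4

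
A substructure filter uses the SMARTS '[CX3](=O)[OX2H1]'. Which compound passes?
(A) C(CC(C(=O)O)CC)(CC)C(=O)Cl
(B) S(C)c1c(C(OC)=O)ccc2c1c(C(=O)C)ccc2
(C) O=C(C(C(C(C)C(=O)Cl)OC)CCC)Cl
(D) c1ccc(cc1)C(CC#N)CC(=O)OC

A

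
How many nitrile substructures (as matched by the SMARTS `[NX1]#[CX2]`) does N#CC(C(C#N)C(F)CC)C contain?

2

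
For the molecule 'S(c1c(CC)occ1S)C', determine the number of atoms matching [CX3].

Check the 10 heavy atoms by environment: 1× o (aromatic, X2) → no; 4× c (aromatic, X3) → no; 2× S (X2) → no; 3× C (X4) → no.
No environment satisfies the query, so 0 matching atoms.

0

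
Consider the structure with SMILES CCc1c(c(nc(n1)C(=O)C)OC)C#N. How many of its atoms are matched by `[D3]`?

5

The query [D3] means: atom with exactly three heavy-atom neighbours.
Check the 15 heavy atoms by environment: 2× n (aromatic, D2) → no; 4× c (aromatic, D3) → match; 1× O (D2) → no; 3× C (D1) → no; 1× C (D3) → match; 1× O (D1) → no; 2× C (D2) → no; 1× N (D1) → no.
Summing the matching environments: 4 + 1 = 5 matching atoms.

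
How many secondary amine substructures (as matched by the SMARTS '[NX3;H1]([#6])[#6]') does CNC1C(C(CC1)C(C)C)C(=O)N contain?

1

[NX3;H1]([#6])[#6] is the SMARTS for a secondary amine: a trivalent nitrogen with one H, bonded to two carbons.
Exactly one fragment in the molecule meets all constraints, giving 1 match.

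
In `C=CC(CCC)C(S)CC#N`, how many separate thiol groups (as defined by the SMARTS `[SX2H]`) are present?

1

[SX2H] is the SMARTS for a thiol: an aliphatic sulfur with two connections, one being H.
Exactly one fragment in the molecule meets all constraints, giving 1 match.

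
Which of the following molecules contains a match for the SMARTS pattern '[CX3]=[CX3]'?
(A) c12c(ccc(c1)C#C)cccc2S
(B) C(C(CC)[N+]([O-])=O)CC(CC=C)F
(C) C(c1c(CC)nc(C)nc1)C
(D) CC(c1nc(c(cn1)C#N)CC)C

B

[CX3]=[CX3] describes a non-aromatic C=C double bond between two sp2 carbons (an alkene).
(A) has an ethynyl group (-C#CH) but the C-C bond is a triple bond, not a double bond.
(B) contains a vinyl group (-CH=CH2), which satisfies every atom and bond constraint.
(C) has an ethyl group (-CH2CH3) but its C-C bond is a single bond between CX4 carbons, not CX3=CX3.
(D) has an ethyl group (-CH2CH3) but its C-C bond is a single bond between CX4 carbons, not CX3=CX3.
So the answer is (B).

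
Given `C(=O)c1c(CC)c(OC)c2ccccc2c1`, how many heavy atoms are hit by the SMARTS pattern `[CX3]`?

1

The query [CX3] means: C with X3: aliphatic carbon with exactly 3 total connections.
Check the 16 heavy atoms by environment: 10× c (aromatic, X3) → no; 1× C (X3) → match; 1× O (X1) → no; 1× O (X2) → no; 3× C (X4) → no.
That gives 1 matching atom.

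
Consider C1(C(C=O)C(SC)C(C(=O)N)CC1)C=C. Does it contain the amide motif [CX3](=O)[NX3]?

Yes

The pattern [CX3](=O)[NX3] describes a carbonyl carbon bonded to a trivalent nitrogen — an amide.
The molecule carries a primary amide (-C(=O)NH2), whose atoms satisfy every constraint of the query, so the pattern matches.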